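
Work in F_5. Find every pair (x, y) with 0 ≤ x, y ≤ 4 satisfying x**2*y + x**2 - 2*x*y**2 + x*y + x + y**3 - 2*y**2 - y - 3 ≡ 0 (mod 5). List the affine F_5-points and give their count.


Affine F_5-points: {(0, 1), (0, 2), (0, 4)}; count = 3.

For each of the 25 pairs (x, y) ∈ F_5², evaluate f(x, y) mod 5. Record the zeros.
  x = 0: [0↦2, 1↦0, 2↦0, 3↦3, 4↦0]  zeros at y ∈ {1, 2, 4}
  x = 1: [0↦4, 1↦2, 2↦3, 3↦3, 4↦3]  zeros at y ∈ ∅
  x = 2: [0↦3, 1↦3, 2↦2, 3↦1, 4↦1]  zeros at y ∈ ∅
  x = 3: [0↦4, 1↦3, 2↦2, 3↦2, 4↦4]  zeros at y ∈ ∅
  x = 4: [0↦2, 1↦2, 2↦3, 3↦1, 4↦2]  zeros at y ∈ ∅
Collecting zeros: affine points = {(0, 1), (0, 2), (0, 4)}.
Total count |C(F_5)_aff| = 3.


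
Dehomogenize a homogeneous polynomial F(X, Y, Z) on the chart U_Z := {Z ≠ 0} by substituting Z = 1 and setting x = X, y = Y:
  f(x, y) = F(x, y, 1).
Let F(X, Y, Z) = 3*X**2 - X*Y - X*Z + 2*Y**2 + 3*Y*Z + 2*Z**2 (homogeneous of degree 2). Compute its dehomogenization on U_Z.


f(x, y) = 3*x**2 - x*y - x + 2*y**2 + 3*y + 2

On U_Z we set Z = 1. Each monomial c·X^i·Y^j·Z^k in F becomes c·x^i·y^j·1^k = c·x^i·y^j.
Substituting Z = 1: F(X, Y, 1) = 3*x**2 - x*y - x + 2*y**2 + 3*y + 2.
Note: deg(f) ≤ deg(F) = 2; strict inequality happens when F is divisible by Z (lost terms).


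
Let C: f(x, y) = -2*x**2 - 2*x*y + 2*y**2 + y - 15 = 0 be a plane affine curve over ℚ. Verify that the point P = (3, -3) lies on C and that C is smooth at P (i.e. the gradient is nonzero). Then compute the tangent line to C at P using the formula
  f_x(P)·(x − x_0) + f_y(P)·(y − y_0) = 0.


Tangent line at P: -6*x - 17*y - 33 = 0.

Step 1: f(3, -3) = 0, so P lies on C.
Step 2: partial derivatives
  f_x(x, y) = -4*x - 2*y, f_y(x, y) = -2*x + 4*y + 1.
  f_x(P) = -6, f_y(P) = -17 (gradient nonzero, so P is smooth).
Step 3: tangent line at P: -6·(x − 3) + -17·(y − -3) = 0.
Expanding: -6*x - 17*y - 33 = 0.


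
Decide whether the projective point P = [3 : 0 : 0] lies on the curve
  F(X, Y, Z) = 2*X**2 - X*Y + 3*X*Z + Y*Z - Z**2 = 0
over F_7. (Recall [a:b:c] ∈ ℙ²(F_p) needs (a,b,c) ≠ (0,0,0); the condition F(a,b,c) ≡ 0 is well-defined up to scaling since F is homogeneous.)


F(3,0,0) ≡ 4 (mod 7); P is NOT on the curve.

Evaluate F(3, 0, 0) term-by-term (mod 7).
  2*X**2 ↦ 2·9·1·1 = 18
  -X*Y ↦ -1·3·0·1 = 0
  3*X*Z ↦ 3·3·1·0 = 0
  Y*Z ↦ 1·1·0·0 = 0
  -Z**2 ↦ -1·1·1·0 = 0
Sum: F(3, 0, 0) = (18) + (0) + (0) + (0) + (0) = 18.
Reducing mod 7: 18 ≡ 4 (mod 7).
Since F(a, b, c) ≡ 4 ≠ 0 (mod 7), P does NOT lie on the curve.


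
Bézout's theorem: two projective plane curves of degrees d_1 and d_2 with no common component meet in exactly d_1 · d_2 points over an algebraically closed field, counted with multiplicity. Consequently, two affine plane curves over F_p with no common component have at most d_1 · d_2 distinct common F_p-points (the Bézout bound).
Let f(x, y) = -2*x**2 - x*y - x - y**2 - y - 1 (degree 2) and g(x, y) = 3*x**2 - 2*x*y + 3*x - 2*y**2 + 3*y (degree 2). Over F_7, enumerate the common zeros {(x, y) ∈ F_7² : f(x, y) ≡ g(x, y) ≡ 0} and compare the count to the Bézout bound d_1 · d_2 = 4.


Common zeros: ∅; count = 0; Bézout bound = 4.

deg(f) = 2, deg(g) = 2, so Bézout bound = 4.
Scan x ∈ F_7. For each x, list the y ∈ F_7 with f(x, y) ≡ 0 and those with g(x, y) ≡ 0 (mod 7); the common zeros in that column are the intersection.
  x = 0: f ≡ 0 at y ∈ {2, 4}; g ≡ 0 at y ∈ {0, 5}; common: ∅.
  x = 1: f ≡ 0 at y ∈ {1, 4}; g ≡ 0 at y ∈ {2}; common: ∅.
  x = 2: f ≡ 0 at y ∈ {2}; g ≡ 0 at y ∈ ∅; common: ∅.
  x = 3: f ≡ 0 at y ∈ ∅; g ≡ 0 at y ∈ ∅; common: ∅.
  x = 4: f ≡ 0 at y ∈ ∅; g ≡ 0 at y ∈ {2, 6}; common: ∅.
  x = 5: f ≡ 0 at y ∈ {0, 1}; g ≡ 0 at y ∈ ∅; common: ∅.
  x = 6: f ≡ 0 at y ∈ ∅; g ≡ 0 at y ∈ {0, 6}; common: ∅.
Collecting: common zeros = ∅, so the count is 0.
Comparison with the Bézout bound: 0 ≤ 4 = deg(f)·deg(g), as expected for curves with no common component (the affine F_7-count falls short of the bound because intersections may lie at infinity, over extension fields, or carry multiplicity).


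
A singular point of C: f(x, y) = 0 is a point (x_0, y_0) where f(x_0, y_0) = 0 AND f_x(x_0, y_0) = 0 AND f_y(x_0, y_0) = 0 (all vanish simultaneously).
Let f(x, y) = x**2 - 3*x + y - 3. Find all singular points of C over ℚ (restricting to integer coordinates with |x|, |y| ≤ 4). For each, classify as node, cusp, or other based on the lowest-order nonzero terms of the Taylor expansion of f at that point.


No singular points in the scanned grid; C is smooth there.

Compute partial derivatives:
  f_x = 2*x - 3.
  f_y = 1.
f_y = 1 is a nonzero constant, so f_y never vanishes: no point (x, y) can satisfy f = f_x = f_y = 0. In particular no (x, y) ∈ {−4, ..., 4}² is singular; the curve is smooth.


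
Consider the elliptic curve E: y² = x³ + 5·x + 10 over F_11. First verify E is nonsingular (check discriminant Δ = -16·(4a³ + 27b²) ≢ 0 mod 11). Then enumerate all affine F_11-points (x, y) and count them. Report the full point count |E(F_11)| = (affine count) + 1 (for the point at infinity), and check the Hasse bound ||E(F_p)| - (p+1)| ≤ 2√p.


Affine points = {(1, 4), (1, 7), (6, 5), (6, 6), (7, 5), (7, 6), (8, 1), (8, 10), (9, 5), (9, 6), (10, 2), (10, 9)}; affine count = 12; |E(F_11)| = 13.

Discriminant check: Δ ∝ 4a³ + 27b² = 4·5³ + 27·10² = 4·125 + 27·100 ≡ 10 (mod 11). Nonzero ⇒ E is nonsingular.
For each x ∈ F_11, compute rhs = x³ + 5·x + 10 mod 11, then count y ∈ F_11 with y² ≡ rhs.
  x = 0: rhs = 10, matching y values: none (0 points).
  x = 1: rhs = 5, matching y values: 4, 7 (2 points).
  x = 2: rhs = 6, matching y values: none (0 points).
  x = 3: rhs = 8, matching y values: none (0 points).
  x = 4: rhs = 6, matching y values: none (0 points).
  x = 5: rhs = 6, matching y values: none (0 points).
  x = 6: rhs = 3, matching y values: 5, 6 (2 points).
  x = 7: rhs = 3, matching y values: 5, 6 (2 points).
  x = 8: rhs = 1, matching y values: 1, 10 (2 points).
  x = 9: rhs = 3, matching y values: 5, 6 (2 points).
  x = 10: rhs = 4, matching y values: 2, 9 (2 points).
Total affine count: 12.
Full point count |E(F_11)| = 12 + 1 = 13.
Hasse bound: |13 − (11+1)| = |1| = 1 ≤ 2√11 ≈ 6.6332 ✓.


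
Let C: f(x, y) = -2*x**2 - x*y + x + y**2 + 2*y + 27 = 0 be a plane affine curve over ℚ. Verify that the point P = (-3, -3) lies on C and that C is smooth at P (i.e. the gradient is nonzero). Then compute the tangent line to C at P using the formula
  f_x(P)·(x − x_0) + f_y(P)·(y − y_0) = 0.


Tangent line at P: 16*x - y + 45 = 0.

Step 1: f(-3, -3) = 0, so P lies on C.
Step 2: partial derivatives
  f_x(x, y) = -4*x - y + 1, f_y(x, y) = -x + 2*y + 2.
  f_x(P) = 16, f_y(P) = -1 (gradient nonzero, so P is smooth).
Step 3: tangent line at P: 16·(x − -3) + -1·(y − -3) = 0.
Expanding: 16*x - y + 45 = 0.


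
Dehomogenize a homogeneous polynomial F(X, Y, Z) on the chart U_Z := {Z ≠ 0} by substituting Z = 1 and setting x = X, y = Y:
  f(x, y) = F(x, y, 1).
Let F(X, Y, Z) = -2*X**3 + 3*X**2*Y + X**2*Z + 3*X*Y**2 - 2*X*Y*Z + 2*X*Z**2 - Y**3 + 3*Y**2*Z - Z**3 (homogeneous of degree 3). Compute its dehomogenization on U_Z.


f(x, y) = -2*x**3 + 3*x**2*y + x**2 + 3*x*y**2 - 2*x*y + 2*x - y**3 + 3*y**2 - 1

On U_Z we set Z = 1. Each monomial c·X^i·Y^j·Z^k in F becomes c·x^i·y^j·1^k = c·x^i·y^j.
Substituting Z = 1: F(X, Y, 1) = -2*x**3 + 3*x**2*y + x**2 + 3*x*y**2 - 2*x*y + 2*x - y**3 + 3*y**2 - 1.
Note: deg(f) ≤ deg(F) = 3; strict inequality happens when F is divisible by Z (lost terms).


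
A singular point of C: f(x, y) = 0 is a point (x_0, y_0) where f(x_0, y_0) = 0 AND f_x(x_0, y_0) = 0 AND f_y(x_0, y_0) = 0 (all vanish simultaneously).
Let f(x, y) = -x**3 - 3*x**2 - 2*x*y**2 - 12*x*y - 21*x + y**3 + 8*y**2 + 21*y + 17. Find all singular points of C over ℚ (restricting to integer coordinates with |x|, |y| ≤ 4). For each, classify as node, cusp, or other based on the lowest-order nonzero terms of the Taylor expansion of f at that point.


Singular points: {(-1, -3)}; classification: cusp.

Compute partial derivatives:
  f_x = -3*x**2 - 6*x - 2*y**2 - 12*y - 21.
  f_y = -4*x*y - 12*x + 3*y**2 + 16*y + 21.
Scan x_0 ∈ {−4, ..., 4}. For each x_0, f_y(x_0, y) is a polynomial in y; find its integer roots y ∈ {−4, ..., 4}, then test f_x and f at those candidates.
  x = -4: f_y(-4, y) = 3*y**2 + 32*y + 69; vanishes at y ∈ {-3}. (-4, -3): f_x = -27 ≠ 0.
  x = -3: f_y(-3, y) = 3*y**2 + 28*y + 57; vanishes at y ∈ {-3}. (-3, -3): f_x = -12 ≠ 0.
  x = -2: f_y(-2, y) = 3*y**2 + 24*y + 45; vanishes at y ∈ {-3}. (-2, -3): f_x = -3 ≠ 0.
  x = -1: f_y(-1, y) = 3*y**2 + 20*y + 33; vanishes at y ∈ {-3}. (-1, -3): f_x = 0, f = 0 — SINGULAR.
  x = 0: f_y(0, y) = 3*y**2 + 16*y + 21; vanishes at y ∈ {-3}. (0, -3): f_x = -3 ≠ 0.
  x = 1: f_y(1, y) = 3*y**2 + 12*y + 9; vanishes at y ∈ {-3, -1}. (1, -3): f_x = -12 ≠ 0; (1, -1): f_x = -20 ≠ 0.
  x = 2: f_y(2, y) = 3*y**2 + 8*y - 3; vanishes at y ∈ {-3}. (2, -3): f_x = -27 ≠ 0.
  x = 3: f_y(3, y) = 3*y**2 + 4*y - 15; vanishes at y ∈ {-3}. (3, -3): f_x = -48 ≠ 0.
  x = 4: f_y(4, y) = 3*y**2 - 27; vanishes at y ∈ {-3, 3}. (4, -3): f_x = -75 ≠ 0; (4, 3): f_x = -147 ≠ 0.
Only singular point on the grid: (-1, -3).
Classify: substitute x = -1 + u, y = -3 + v and expand: f = -u**3 - 2*u*v**2 + v**3 + v**2.
No constant or linear terms (consistent with a singular point). Quadratic part: v**2. Cubic part: -u**3 - 2*u*v**2 + v**3.
The quadratic part v**2 is a perfect square, so there is a single (double) tangent line v = 0, i.e. y = -3. Restricting the cubic part to that line (v = 0) leaves -u**3 ≠ 0, so f is not divisible by v and the branch is v² ≈ u**3 to lowest order — this is a cusp.
Classification: cusp.


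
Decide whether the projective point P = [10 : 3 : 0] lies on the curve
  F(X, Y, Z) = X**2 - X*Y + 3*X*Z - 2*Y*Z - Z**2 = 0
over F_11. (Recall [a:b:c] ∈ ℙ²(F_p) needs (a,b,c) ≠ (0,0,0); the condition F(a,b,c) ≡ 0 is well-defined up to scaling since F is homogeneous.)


F(10,3,0) ≡ 4 (mod 11); P is NOT on the curve.

Evaluate F(10, 3, 0) term-by-term (mod 11).
  X**2 ↦ 1·100·1·1 = 100
  -X*Y ↦ -1·10·3·1 = -30
  3*X*Z ↦ 3·10·1·0 = 0
  -2*Y*Z ↦ -2·1·3·0 = 0
  -Z**2 ↦ -1·1·1·0 = 0
Sum: F(10, 3, 0) = (100) + (-30) + (0) + (0) + (0) = 70.
Reducing mod 11: 70 ≡ 4 (mod 11).
Since F(a, b, c) ≡ 4 ≠ 0 (mod 11), P does NOT lie on the curve.


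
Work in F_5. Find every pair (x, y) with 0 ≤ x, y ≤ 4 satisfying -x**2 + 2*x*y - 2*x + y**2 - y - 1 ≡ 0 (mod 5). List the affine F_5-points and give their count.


Affine F_5-points: {(0, 3), (2, 1), (3, 1), (3, 4), (4, 0), (4, 3)}; count = 6.

For each of the 25 pairs (x, y) ∈ F_5², evaluate f(x, y) mod 5. Record the zeros.
  x = 0: [0↦4, 1↦4, 2↦1, 3↦0, 4↦1]  zeros at y ∈ {3}
  x = 1: [0↦1, 1↦3, 2↦2, 3↦3, 4↦1]  zeros at y ∈ ∅
  x = 2: [0↦1, 1↦0, 2↦1, 3↦4, 4↦4]  zeros at y ∈ {1}
  x = 3: [0↦4, 1↦0, 2↦3, 3↦3, 4↦0]  zeros at y ∈ {1, 4}
  x = 4: [0↦0, 1↦3, 2↦3, 3↦0, 4↦4]  zeros at y ∈ {0, 3}
Collecting zeros: affine points = {(0, 3), (2, 1), (3, 1), (3, 4), (4, 0), (4, 3)}.
Total count |C(F_5)_aff| = 6.


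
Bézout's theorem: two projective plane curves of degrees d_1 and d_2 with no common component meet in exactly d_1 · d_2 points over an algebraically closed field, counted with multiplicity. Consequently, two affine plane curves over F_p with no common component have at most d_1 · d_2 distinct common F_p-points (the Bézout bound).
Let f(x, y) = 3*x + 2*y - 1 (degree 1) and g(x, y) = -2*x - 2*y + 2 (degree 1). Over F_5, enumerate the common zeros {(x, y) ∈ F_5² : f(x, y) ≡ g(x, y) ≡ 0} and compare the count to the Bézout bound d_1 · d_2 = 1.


Common zeros: {(4, 2)}; count = 1; Bézout bound = 1.

deg(f) = 1, deg(g) = 1, so Bézout bound = 1.
Scan x ∈ F_5. For each x, list the y ∈ F_5 with f(x, y) ≡ 0 and those with g(x, y) ≡ 0 (mod 5); the common zeros in that column are the intersection.
  x = 0: f ≡ 0 at y ∈ {3}; g ≡ 0 at y ∈ {1}; common: ∅.
  x = 1: f ≡ 0 at y ∈ {4}; g ≡ 0 at y ∈ {0}; common: ∅.
  x = 2: f ≡ 0 at y ∈ {0}; g ≡ 0 at y ∈ {4}; common: ∅.
  x = 3: f ≡ 0 at y ∈ {1}; g ≡ 0 at y ∈ {3}; common: ∅.
  x = 4: f ≡ 0 at y ∈ {2}; g ≡ 0 at y ∈ {2}; common: {2}.
Collecting: common zeros = {(4, 2)}, so the count is 1.
Comparison with the Bézout bound: 1 ≤ 1 = deg(f)·deg(g), as expected for curves with no common component (the bound is attained).


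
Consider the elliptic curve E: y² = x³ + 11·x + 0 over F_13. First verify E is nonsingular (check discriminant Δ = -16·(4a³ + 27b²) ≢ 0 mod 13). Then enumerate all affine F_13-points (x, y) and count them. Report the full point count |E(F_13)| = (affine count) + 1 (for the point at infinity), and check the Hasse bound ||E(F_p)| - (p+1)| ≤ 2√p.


Affine points = {(0, 0), (1, 5), (1, 8), (2, 2), (2, 11), (4, 2), (4, 11), (6, 3), (6, 10), (7, 2), (7, 11), (9, 3), (9, 10), (11, 3), (11, 10), (12, 1), (12, 12)}; affine count = 17; |E(F_13)| = 18.

Discriminant check: Δ ∝ 4a³ + 27b² = 4·11³ + 27·0² = 4·1331 + 27·0 ≡ 7 (mod 13). Nonzero ⇒ E is nonsingular.
For each x ∈ F_13, compute rhs = x³ + 11·x + 0 mod 13, then count y ∈ F_13 with y² ≡ rhs.
  x = 0: rhs = 0, matching y values: 0 (1 points).
  x = 1: rhs = 12, matching y values: 5, 8 (2 points).
  x = 2: rhs = 4, matching y values: 2, 11 (2 points).
  x = 3: rhs = 8, matching y values: none (0 points).
  x = 4: rhs = 4, matching y values: 2, 11 (2 points).
  x = 5: rhs = 11, matching y values: none (0 points).
  x = 6: rhs = 9, matching y values: 3, 10 (2 points).
  x = 7: rhs = 4, matching y values: 2, 11 (2 points).
  x = 8: rhs = 2, matching y values: none (0 points).
  x = 9: rhs = 9, matching y values: 3, 10 (2 points).
  x = 10: rhs = 5, matching y values: none (0 points).
  x = 11: rhs = 9, matching y values: 3, 10 (2 points).
  x = 12: rhs = 1, matching y values: 1, 12 (2 points).
Total affine count: 17.
Full point count |E(F_13)| = 17 + 1 = 18.
Hasse bound: |18 − (13+1)| = |4| = 4 ≤ 2√13 ≈ 7.2111 ✓.


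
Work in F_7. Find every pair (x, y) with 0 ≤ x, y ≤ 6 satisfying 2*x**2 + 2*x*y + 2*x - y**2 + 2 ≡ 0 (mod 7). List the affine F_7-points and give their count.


Affine F_7-points: {(0, 3), (0, 4), (1, 1), (2, 0), (2, 4), (3, 3), (4, 0), (4, 1)}; count = 8.

For each of the 49 pairs (x, y) ∈ F_7², evaluate f(x, y) mod 7. Record the zeros.
  x = 0: [0↦2, 1↦1, 2↦5, 3↦0, 4↦0, 5↦5, 6↦1]  zeros at y ∈ {3, 4}
  x = 1: [0↦6, 1↦0, 2↦6, 3↦3, 4↦5, 5↦5, 6↦3]  zeros at y ∈ {1}
  x = 2: [0↦0, 1↦3, 2↦4, 3↦3, 4↦0, 5↦2, 6↦2]  zeros at y ∈ {0, 4}
  x = 3: [0↦5, 1↦3, 2↦6, 3↦0, 4↦6, 5↦3, 6↦5]  zeros at y ∈ {3}
  x = 4: [0↦0, 1↦0, 2↦5, 3↦1, 4↦2, 5↦1, 6↦5]  zeros at y ∈ {0, 1}
  x = 5: [0↦6, 1↦1, 2↦1, 3↦6, 4↦2, 5↦3, 6↦2]  zeros at y ∈ ∅
  x = 6: [0↦2, 1↦6, 2↦1, 3↦1, 4↦6, 5↦2, 6↦3]  zeros at y ∈ ∅
Collecting zeros: affine points = {(0, 3), (0, 4), (1, 1), (2, 0), (2, 4), (3, 3), (4, 0), (4, 1)}.
Total count |C(F_7)_aff| = 8.


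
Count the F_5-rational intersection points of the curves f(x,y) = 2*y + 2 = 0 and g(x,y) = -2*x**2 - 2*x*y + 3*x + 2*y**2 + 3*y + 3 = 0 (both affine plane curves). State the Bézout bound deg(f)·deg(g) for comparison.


Common zeros: {(1, 4), (4, 4)}; count = 2; Bézout bound = 2.

deg(f) = 1, deg(g) = 2, so Bézout bound = 2.
Scan x ∈ F_5. For each x, list the y ∈ F_5 with f(x, y) ≡ 0 and those with g(x, y) ≡ 0 (mod 5); the common zeros in that column are the intersection.
  x = 0: f ≡ 0 at y ∈ {4}; g ≡ 0 at y ∈ {3}; common: ∅.
  x = 1: f ≡ 0 at y ∈ {4}; g ≡ 0 at y ∈ {3, 4}; common: {4}.
  x = 2: f ≡ 0 at y ∈ {4}; g ≡ 0 at y ∈ ∅; common: ∅.
  x = 3: f ≡ 0 at y ∈ {4}; g ≡ 0 at y ∈ ∅; common: ∅.
  x = 4: f ≡ 0 at y ∈ {4}; g ≡ 0 at y ∈ {1, 4}; common: {4}.
Collecting: common zeros = {(1, 4), (4, 4)}, so the count is 2.
Comparison with the Bézout bound: 2 ≤ 2 = deg(f)·deg(g), as expected for curves with no common component (the bound is attained).


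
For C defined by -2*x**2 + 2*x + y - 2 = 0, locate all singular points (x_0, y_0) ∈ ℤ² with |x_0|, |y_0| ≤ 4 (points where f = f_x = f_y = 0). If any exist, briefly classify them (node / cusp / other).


No singular points in the scanned grid; C is smooth there.

Compute partial derivatives:
  f_x = 2 - 4*x.
  f_y = 1.
f_y = 1 is a nonzero constant, so f_y never vanishes: no point (x, y) can satisfy f = f_x = f_y = 0. In particular no (x, y) ∈ {−4, ..., 4}² is singular; the curve is smooth.


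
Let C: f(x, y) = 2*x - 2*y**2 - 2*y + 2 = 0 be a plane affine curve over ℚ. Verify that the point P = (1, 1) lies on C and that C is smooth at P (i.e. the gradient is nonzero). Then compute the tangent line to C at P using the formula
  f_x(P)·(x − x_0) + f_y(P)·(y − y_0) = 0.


Tangent line at P: 2*x - 6*y + 4 = 0.

Step 1: f(1, 1) = 0, so P lies on C.
Step 2: partial derivatives
  f_x(x, y) = 2, f_y(x, y) = -4*y - 2.
  f_x(P) = 2, f_y(P) = -6 (gradient nonzero, so P is smooth).
Step 3: tangent line at P: 2·(x − 1) + -6·(y − 1) = 0.
Expanding: 2*x - 6*y + 4 = 0.


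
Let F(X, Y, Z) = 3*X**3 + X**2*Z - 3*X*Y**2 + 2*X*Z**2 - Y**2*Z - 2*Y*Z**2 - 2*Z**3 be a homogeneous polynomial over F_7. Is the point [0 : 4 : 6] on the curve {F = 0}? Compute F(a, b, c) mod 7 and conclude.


F(0,4,6) ≡ 3 (mod 7); P is NOT on the curve.

Evaluate F(0, 4, 6) term-by-term (mod 7).
  3*X**3 ↦ 3·0·1·1 = 0
  X**2*Z ↦ 1·0·1·6 = 0
  -3*X*Y**2 ↦ -3·0·16·1 = 0
  2*X*Z**2 ↦ 2·0·1·36 = 0
  -Y**2*Z ↦ -1·1·16·6 = -96
  -2*Y*Z**2 ↦ -2·1·4·36 = -288
  -2*Z**3 ↦ -2·1·1·216 = -432
Sum: F(0, 4, 6) = (0) + (0) + (0) + (0) + (-96) + (-288) + (-432) = -816.
Reducing mod 7: -816 ≡ 3 (mod 7).
Since F(a, b, c) ≡ 3 ≠ 0 (mod 7), P does NOT lie on the curve.


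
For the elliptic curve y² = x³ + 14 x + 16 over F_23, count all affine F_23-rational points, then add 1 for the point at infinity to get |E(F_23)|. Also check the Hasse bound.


Affine points = {(0, 4), (0, 19), (1, 10), (1, 13), (2, 11), (2, 12), (3, 4), (3, 19), (5, 2), (5, 21), (10, 11), (10, 12), (11, 11), (11, 12), (12, 7), (12, 16), (13, 7), (13, 16), (14, 9), (14, 14), (15, 6), (15, 17), (16, 9), (16, 14), (20, 4), (20, 19), (21, 7), (21, 16), (22, 1), (22, 22)}; affine count = 30; |E(F_23)| = 31.

Discriminant check: Δ ∝ 4a³ + 27b² = 4·14³ + 27·16² = 4·2744 + 27·256 ≡ 17 (mod 23). Nonzero ⇒ E is nonsingular.
For each x ∈ F_23, compute rhs = x³ + 14·x + 16 mod 23, then count y ∈ F_23 with y² ≡ rhs.
  x = 0: rhs = 16, matching y values: 4, 19 (2 points).
  x = 1: rhs = 8, matching y values: 10, 13 (2 points).
  x = 2: rhs = 6, matching y values: 11, 12 (2 points).
  x = 3: rhs = 16, matching y values: 4, 19 (2 points).
  x = 4: rhs = 21, matching y values: none (0 points).
  x = 5: rhs = 4, matching y values: 2, 21 (2 points).
  x = 6: rhs = 17, matching y values: none (0 points).
  x = 7: rhs = 20, matching y values: none (0 points).
  x = 8: rhs = 19, matching y values: none (0 points).
  x = 9: rhs = 20, matching y values: none (0 points).
  x = 10: rhs = 6, matching y values: 11, 12 (2 points).
  x = 11: rhs = 6, matching y values: 11, 12 (2 points).
  x = 12: rhs = 3, matching y values: 7, 16 (2 points).
  x = 13: rhs = 3, matching y values: 7, 16 (2 points).
  x = 14: rhs = 12, matching y values: 9, 14 (2 points).
  x = 15: rhs = 13, matching y values: 6, 17 (2 points).
  x = 16: rhs = 12, matching y values: 9, 14 (2 points).
  x = 17: rhs = 15, matching y values: none (0 points).
  x = 18: rhs = 5, matching y values: none (0 points).
  x = 19: rhs = 11, matching y values: none (0 points).
  x = 20: rhs = 16, matching y values: 4, 19 (2 points).
  x = 21: rhs = 3, matching y values: 7, 16 (2 points).
  x = 22: rhs = 1, matching y values: 1, 22 (2 points).
Total affine count: 30.
Full point count |E(F_23)| = 30 + 1 = 31.
Hasse bound: |31 − (23+1)| = |7| = 7 ≤ 2√23 ≈ 9.5917 ✓.


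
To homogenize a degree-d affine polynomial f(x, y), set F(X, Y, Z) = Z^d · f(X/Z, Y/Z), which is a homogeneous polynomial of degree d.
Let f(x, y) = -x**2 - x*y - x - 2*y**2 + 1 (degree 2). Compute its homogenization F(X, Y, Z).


F(X, Y, Z) = -X**2 - X*Y - X*Z - 2*Y**2 + Z**2

deg(f) = 2.
Substitute x = X/Z, y = Y/Z into f, then multiply by Z^2.
  monomial -1·x^2·y^0 ↦ -1·X^2·Y^0·Z^0.
  monomial -1·x^1·y^1 ↦ -1·X^1·Y^1·Z^0.
  monomial -1·x^1·y^0 ↦ -1·X^1·Y^0·Z^1.
  monomial -2·x^0·y^2 ↦ -2·X^0·Y^2·Z^0.
  monomial 1·x^0·y^0 ↦ 1·X^0·Y^0·Z^2.
Collecting: F(X, Y, Z) = -X**2 - X*Y - X*Z - 2*Y**2 + Z**2.


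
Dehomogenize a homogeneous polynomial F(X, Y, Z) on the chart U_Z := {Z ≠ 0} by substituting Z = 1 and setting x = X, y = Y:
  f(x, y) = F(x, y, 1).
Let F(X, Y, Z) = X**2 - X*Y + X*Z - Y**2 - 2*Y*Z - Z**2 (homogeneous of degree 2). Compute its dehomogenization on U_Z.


f(x, y) = x**2 - x*y + x - y**2 - 2*y - 1

On U_Z we set Z = 1. Each monomial c·X^i·Y^j·Z^k in F becomes c·x^i·y^j·1^k = c·x^i·y^j.
Substituting Z = 1: F(X, Y, 1) = x**2 - x*y + x - y**2 - 2*y - 1.
Note: deg(f) ≤ deg(F) = 2; strict inequality happens when F is divisible by Z (lost terms).


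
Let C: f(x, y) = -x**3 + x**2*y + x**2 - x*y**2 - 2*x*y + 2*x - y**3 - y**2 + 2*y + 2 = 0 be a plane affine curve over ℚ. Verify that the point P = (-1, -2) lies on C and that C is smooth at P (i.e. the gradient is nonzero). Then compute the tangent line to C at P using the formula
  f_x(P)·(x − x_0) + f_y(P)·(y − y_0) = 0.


Tangent line at P: x - 7*y - 13 = 0.

Step 1: f(-1, -2) = 0, so P lies on C.
Step 2: partial derivatives
  f_x(x, y) = -3*x**2 + 2*x*y + 2*x - y**2 - 2*y + 2, f_y(x, y) = x**2 - 2*x*y - 2*x - 3*y**2 - 2*y + 2.
  f_x(P) = 1, f_y(P) = -7 (gradient nonzero, so P is smooth).
Step 3: tangent line at P: 1·(x − -1) + -7·(y − -2) = 0.
Expanding: x - 7*y - 13 = 0.


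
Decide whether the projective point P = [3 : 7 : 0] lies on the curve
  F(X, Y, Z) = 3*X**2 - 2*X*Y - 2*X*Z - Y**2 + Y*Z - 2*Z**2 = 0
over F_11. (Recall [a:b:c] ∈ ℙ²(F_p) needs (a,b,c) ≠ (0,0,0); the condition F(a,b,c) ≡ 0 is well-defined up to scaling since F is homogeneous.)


F(3,7,0) ≡ 2 (mod 11); P is NOT on the curve.

Evaluate F(3, 7, 0) term-by-term (mod 11).
  3*X**2 ↦ 3·9·1·1 = 27
  -2*X*Y ↦ -2·3·7·1 = -42
  -2*X*Z ↦ -2·3·1·0 = 0
  -Y**2 ↦ -1·1·49·1 = -49
  Y*Z ↦ 1·1·7·0 = 0
  -2*Z**2 ↦ -2·1·1·0 = 0
Sum: F(3, 7, 0) = (27) + (-42) + (0) + (-49) + (0) + (0) = -64.
Reducing mod 11: -64 ≡ 2 (mod 11).
Since F(a, b, c) ≡ 2 ≠ 0 (mod 11), P does NOT lie on the curve.


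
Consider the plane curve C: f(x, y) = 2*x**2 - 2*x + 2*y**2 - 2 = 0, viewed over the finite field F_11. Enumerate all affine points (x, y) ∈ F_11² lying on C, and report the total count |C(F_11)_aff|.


Affine F_11-points: {(0, 1), (0, 10), (1, 1), (1, 10), (4, 0), (5, 5), (5, 6), (6, 2), (6, 9), (7, 5), (7, 6), (8, 0)}; count = 12.

For each of the 121 pairs (x, y) ∈ F_11², evaluate f(x, y) mod 11. Record the zeros.
  x = 0: [0↦9, 1↦0, 2↦6, 3↦5, 4↦8, 5↦4, 6↦4, 7↦8, 8↦5, 9↦6, 10↦0]  zeros at y ∈ {1, 10}
  x = 1: [0↦9, 1↦0, 2↦6, 3↦5, 4↦8, 5↦4, 6↦4, 7↦8, 8↦5, 9↦6, 10↦0]  zeros at y ∈ {1, 10}
  x = 2: [0↦2, 1↦4, 2↦10, 3↦9, 4↦1, 5↦8, 6↦8, 7↦1, 8↦9, 9↦10, 10↦4]  zeros at y ∈ ∅
  x = 3: [0↦10, 1↦1, 2↦7, 3↦6, 4↦9, 5↦5, 6↦5, 7↦9, 8↦6, 9↦7, 10↦1]  zeros at y ∈ ∅
  x = 4: [0↦0, 1↦2, 2↦8, 3↦7, 4↦10, 5↦6, 6↦6, 7↦10, 8↦7, 9↦8, 10↦2]  zeros at y ∈ {0}
  x = 5: [0↦5, 1↦7, 2↦2, 3↦1, 4↦4, 5↦0, 6↦0, 7↦4, 8↦1, 9↦2, 10↦7]  zeros at y ∈ {5, 6}
  x = 6: [0↦3, 1↦5, 2↦0, 3↦10, 4↦2, 5↦9, 6↦9, 7↦2, 8↦10, 9↦0, 10↦5]  zeros at y ∈ {2, 9}
  x = 7: [0↦5, 1↦7, 2↦2, 3↦1, 4↦4, 5↦0, 6↦0, 7↦4, 8↦1, 9↦2, 10↦7]  zeros at y ∈ {5, 6}
  x = 8: [0↦0, 1↦2, 2↦8, 3↦7, 4↦10, 5↦6, 6↦6, 7↦10, 8↦7, 9↦8, 10↦2]  zeros at y ∈ {0}
  x = 9: [0↦10, 1↦1, 2↦7, 3↦6, 4↦9, 5↦5, 6↦5, 7↦9, 8↦6, 9↦7, 10↦1]  zeros at y ∈ ∅
  x = 10: [0↦2, 1↦4, 2↦10, 3↦9, 4↦1, 5↦8, 6↦8, 7↦1, 8↦9, 9↦10, 10↦4]  zeros at y ∈ ∅
Collecting zeros: affine points = {(0, 1), (0, 10), (1, 1), (1, 10), (4, 0), (5, 5), (5, 6), (6, 2), (6, 9), (7, 5), (7, 6), (8, 0)}.
Total count |C(F_11)_aff| = 12.


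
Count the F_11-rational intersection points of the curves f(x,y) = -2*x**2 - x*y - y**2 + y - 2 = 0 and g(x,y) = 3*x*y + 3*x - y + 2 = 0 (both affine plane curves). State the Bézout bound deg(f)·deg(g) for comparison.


Common zeros: {(6, 4)}; count = 1; Bézout bound = 4.

deg(f) = 2, deg(g) = 2, so Bézout bound = 4.
Scan x ∈ F_11. For each x, list the y ∈ F_11 with f(x, y) ≡ 0 and those with g(x, y) ≡ 0 (mod 11); the common zeros in that column are the intersection.
  x = 0: f ≡ 0 at y ∈ {5, 7}; g ≡ 0 at y ∈ {2}; common: ∅.
  x = 1: f ≡ 0 at y ∈ ∅; g ≡ 0 at y ∈ {3}; common: ∅.
  x = 2: f ≡ 0 at y ∈ {3, 7}; g ≡ 0 at y ∈ {5}; common: ∅.
  x = 3: f ≡ 0 at y ∈ {4, 5}; g ≡ 0 at y ∈ {0}; common: ∅.
  x = 4: f ≡ 0 at y ∈ {2, 6}; g ≡ 0 at y ∈ ∅; common: ∅.
  x = 5: f ≡ 0 at y ∈ ∅; g ≡ 0 at y ∈ {9}; common: ∅.
  x = 6: f ≡ 0 at y ∈ {2, 4}; g ≡ 0 at y ∈ {4}; common: {4}.
  x = 7: f ≡ 0 at y ∈ ∅; g ≡ 0 at y ∈ {6}; common: ∅.
  x = 8: f ≡ 0 at y ∈ ∅; g ≡ 0 at y ∈ {7}; common: ∅.
  x = 9: f ≡ 0 at y ∈ ∅; g ≡ 0 at y ∈ {1}; common: ∅.
  x = 10: f ≡ 0 at y ∈ ∅; g ≡ 0 at y ∈ {8}; common: ∅.
Collecting: common zeros = {(6, 4)}, so the count is 1.
Comparison with the Bézout bound: 1 ≤ 4 = deg(f)·deg(g), as expected for curves with no common component (the affine F_11-count falls short of the bound because intersections may lie at infinity, over extension fields, or carry multiplicity).


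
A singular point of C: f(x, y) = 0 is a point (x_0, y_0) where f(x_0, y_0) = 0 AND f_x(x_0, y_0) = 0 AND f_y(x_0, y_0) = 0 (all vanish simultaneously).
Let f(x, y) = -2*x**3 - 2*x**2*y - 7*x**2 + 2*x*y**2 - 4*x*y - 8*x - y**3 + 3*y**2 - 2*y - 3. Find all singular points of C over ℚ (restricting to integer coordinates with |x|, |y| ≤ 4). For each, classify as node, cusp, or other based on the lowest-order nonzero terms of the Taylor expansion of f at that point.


Singular points: {(-1, 0)}; classification: node.

Compute partial derivatives:
  f_x = -6*x**2 - 4*x*y - 14*x + 2*y**2 - 4*y - 8.
  f_y = -2*x**2 + 4*x*y - 4*x - 3*y**2 + 6*y - 2.
Scan x_0 ∈ {−4, ..., 4}. For each x_0, f_y(x_0, y) is a polynomial in y; find its integer roots y ∈ {−4, ..., 4}, then test f_x and f at those candidates.
  x = -4: f_y(-4, y) = -3*y**2 - 10*y - 18; no integer root y with |y| ≤ 4.
  x = -3: f_y(-3, y) = -3*y**2 - 6*y - 8; no integer root y with |y| ≤ 4.
  x = -2: f_y(-2, y) = -3*y**2 - 2*y - 2; no integer root y with |y| ≤ 4.
  x = -1: f_y(-1, y) = -3*y**2 + 2*y; vanishes at y ∈ {0}. (-1, 0): f_x = 0, f = 0 — SINGULAR.
  x = 0: f_y(0, y) = -3*y**2 + 6*y - 2; no integer root y with |y| ≤ 4.
  x = 1: f_y(1, y) = -3*y**2 + 10*y - 8; vanishes at y ∈ {2}. (1, 2): f_x = -36 ≠ 0.
  x = 2: f_y(2, y) = -3*y**2 + 14*y - 18; no integer root y with |y| ≤ 4.
  x = 3: f_y(3, y) = -3*y**2 + 18*y - 32; no integer root y with |y| ≤ 4.
  x = 4: f_y(4, y) = -3*y**2 + 22*y - 50; no integer root y with |y| ≤ 4.
Only singular point on the grid: (-1, 0).
Classify: substitute x = -1 + u, y = 0 + v and expand: f = -2*u**3 - 2*u**2*v - u**2 + 2*u*v**2 - v**3 + v**2.
No constant or linear terms (consistent with a singular point). Quadratic part: -u**2 + v**2. Cubic part: -2*u**3 - 2*u**2*v + 2*u*v**2 - v**3.
The quadratic part v**2 - u**2 = (v − u)(v + u) splits into two distinct linear factors, so there are two distinct tangent lines y − 0 = ±(x − -1) — this is a node (ordinary double point).
Classification: node.


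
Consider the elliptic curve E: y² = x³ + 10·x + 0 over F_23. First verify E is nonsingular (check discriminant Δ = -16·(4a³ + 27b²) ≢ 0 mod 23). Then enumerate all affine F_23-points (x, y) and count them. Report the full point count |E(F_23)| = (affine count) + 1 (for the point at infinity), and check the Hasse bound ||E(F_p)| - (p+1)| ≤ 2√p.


Affine points = {(0, 0), (4, 9), (4, 14), (6, 0), (12, 10), (12, 13), (13, 2), (13, 21), (14, 3), (14, 20), (15, 11), (15, 12), (16, 1), (16, 22), (17, 0), (18, 3), (18, 20), (20, 9), (20, 14), (21, 8), (21, 15), (22, 9), (22, 14)}; affine count = 23; |E(F_23)| = 24.

Discriminant check: Δ ∝ 4a³ + 27b² = 4·10³ + 27·0² = 4·1000 + 27·0 ≡ 21 (mod 23). Nonzero ⇒ E is nonsingular.
For each x ∈ F_23, compute rhs = x³ + 10·x + 0 mod 23, then count y ∈ F_23 with y² ≡ rhs.
  x = 0: rhs = 0, matching y values: 0 (1 points).
  x = 1: rhs = 11, matching y values: none (0 points).
  x = 2: rhs = 5, matching y values: none (0 points).
  x = 3: rhs = 11, matching y values: none (0 points).
  x = 4: rhs = 12, matching y values: 9, 14 (2 points).
  x = 5: rhs = 14, matching y values: none (0 points).
  x = 6: rhs = 0, matching y values: 0 (1 points).
  x = 7: rhs = 22, matching y values: none (0 points).
  x = 8: rhs = 17, matching y values: none (0 points).
  x = 9: rhs = 14, matching y values: none (0 points).
  x = 10: rhs = 19, matching y values: none (0 points).
  x = 11: rhs = 15, matching y values: none (0 points).
  x = 12: rhs = 8, matching y values: 10, 13 (2 points).
  x = 13: rhs = 4, matching y values: 2, 21 (2 points).
  x = 14: rhs = 9, matching y values: 3, 20 (2 points).
  x = 15: rhs = 6, matching y values: 11, 12 (2 points).
  x = 16: rhs = 1, matching y values: 1, 22 (2 points).
  x = 17: rhs = 0, matching y values: 0 (1 points).
  x = 18: rhs = 9, matching y values: 3, 20 (2 points).
  x = 19: rhs = 11, matching y values: none (0 points).
  x = 20: rhs = 12, matching y values: 9, 14 (2 points).
  x = 21: rhs = 18, matching y values: 8, 15 (2 points).
  x = 22: rhs = 12, matching y values: 9, 14 (2 points).
Total affine count: 23.
Full point count |E(F_23)| = 23 + 1 = 24.
Hasse bound: |24 − (23+1)| = |0| = 0 ≤ 2√23 ≈ 9.5917 ✓.


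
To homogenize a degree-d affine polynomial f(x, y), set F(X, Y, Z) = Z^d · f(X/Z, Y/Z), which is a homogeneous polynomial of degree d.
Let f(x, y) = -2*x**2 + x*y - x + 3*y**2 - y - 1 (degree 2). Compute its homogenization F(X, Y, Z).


F(X, Y, Z) = -2*X**2 + X*Y - X*Z + 3*Y**2 - Y*Z - Z**2

deg(f) = 2.
Substitute x = X/Z, y = Y/Z into f, then multiply by Z^2.
  monomial -2·x^2·y^0 ↦ -2·X^2·Y^0·Z^0.
  monomial 1·x^1·y^1 ↦ 1·X^1·Y^1·Z^0.
  monomial -1·x^1·y^0 ↦ -1·X^1·Y^0·Z^1.
  monomial 3·x^0·y^2 ↦ 3·X^0·Y^2·Z^0.
  monomial -1·x^0·y^1 ↦ -1·X^0·Y^1·Z^1.
  monomial -1·x^0·y^0 ↦ -1·X^0·Y^0·Z^2.
Collecting: F(X, Y, Z) = -2*X**2 + X*Y - X*Z + 3*Y**2 - Y*Z - Z**2.


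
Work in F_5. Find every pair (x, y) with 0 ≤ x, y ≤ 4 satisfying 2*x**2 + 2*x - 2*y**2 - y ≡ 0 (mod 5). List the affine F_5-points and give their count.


Affine F_5-points: {(0, 0), (0, 2), (4, 0), (4, 2)}; count = 4.

For each of the 25 pairs (x, y) ∈ F_5², evaluate f(x, y) mod 5. Record the zeros.
  x = 0: [0↦0, 1↦2, 2↦0, 3↦4, 4↦4]  zeros at y ∈ {0, 2}
  x = 1: [0↦4, 1↦1, 2↦4, 3↦3, 4↦3]  zeros at y ∈ ∅
  x = 2: [0↦2, 1↦4, 2↦2, 3↦1, 4↦1]  zeros at y ∈ ∅
  x = 3: [0↦4, 1↦1, 2↦4, 3↦3, 4↦3]  zeros at y ∈ ∅
  x = 4: [0↦0, 1↦2, 2↦0, 3↦4, 4↦4]  zeros at y ∈ {0, 2}
Collecting zeros: affine points = {(0, 0), (0, 2), (4, 0), (4, 2)}.
Total count |C(F_5)_aff| = 4.


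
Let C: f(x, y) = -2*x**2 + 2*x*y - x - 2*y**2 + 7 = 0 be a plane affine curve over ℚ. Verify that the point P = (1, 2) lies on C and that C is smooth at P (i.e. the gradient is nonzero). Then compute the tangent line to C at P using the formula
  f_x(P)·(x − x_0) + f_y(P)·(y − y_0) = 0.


Tangent line at P: -x - 6*y + 13 = 0.

Step 1: f(1, 2) = 0, so P lies on C.
Step 2: partial derivatives
  f_x(x, y) = -4*x + 2*y - 1, f_y(x, y) = 2*x - 4*y.
  f_x(P) = -1, f_y(P) = -6 (gradient nonzero, so P is smooth).
Step 3: tangent line at P: -1·(x − 1) + -6·(y − 2) = 0.
Expanding: -x - 6*y + 13 = 0.


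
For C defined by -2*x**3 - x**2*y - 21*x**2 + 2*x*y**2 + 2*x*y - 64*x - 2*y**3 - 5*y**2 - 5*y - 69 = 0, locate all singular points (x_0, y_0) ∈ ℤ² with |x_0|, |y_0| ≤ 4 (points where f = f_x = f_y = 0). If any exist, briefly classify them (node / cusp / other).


Singular points: {(-3, -2)}; classification: node.

Compute partial derivatives:
  f_x = -6*x**2 - 2*x*y - 42*x + 2*y**2 + 2*y - 64.
  f_y = -x**2 + 4*x*y + 2*x - 6*y**2 - 10*y - 5.
Scan x_0 ∈ {−4, ..., 4}. For each x_0, f_y(x_0, y) is a polynomial in y; find its integer roots y ∈ {−4, ..., 4}, then test f_x and f at those candidates.
  x = -4: f_y(-4, y) = -6*y**2 - 26*y - 29; no integer root y with |y| ≤ 4.
  x = -3: f_y(-3, y) = -6*y**2 - 22*y - 20; vanishes at y ∈ {-2}. (-3, -2): f_x = 0, f = 0 — SINGULAR.
  x = -2: f_y(-2, y) = -6*y**2 - 18*y - 13; no integer root y with |y| ≤ 4.
  x = -1: f_y(-1, y) = -6*y**2 - 14*y - 8; vanishes at y ∈ {-1}. (-1, -1): f_x = -30 ≠ 0.
  x = 0: f_y(0, y) = -6*y**2 - 10*y - 5; no integer root y with |y| ≤ 4.
  x = 1: f_y(1, y) = -6*y**2 - 6*y - 4; no integer root y with |y| ≤ 4.
  x = 2: f_y(2, y) = -6*y**2 - 2*y - 5; no integer root y with |y| ≤ 4.
  x = 3: f_y(3, y) = -6*y**2 + 2*y - 8; no integer root y with |y| ≤ 4.
  x = 4: f_y(4, y) = -6*y**2 + 6*y - 13; no integer root y with |y| ≤ 4.
Only singular point on the grid: (-3, -2).
Classify: substitute x = -3 + u, y = -2 + v and expand: f = -2*u**3 - u**2*v - u**2 + 2*u*v**2 - 2*v**3 + v**2.
No constant or linear terms (consistent with a singular point). Quadratic part: -u**2 + v**2. Cubic part: -2*u**3 - u**2*v + 2*u*v**2 - 2*v**3.
The quadratic part v**2 - u**2 = (v − u)(v + u) splits into two distinct linear factors, so there are two distinct tangent lines y − -2 = ±(x − -3) — this is a node (ordinary double point).
Classification: node.


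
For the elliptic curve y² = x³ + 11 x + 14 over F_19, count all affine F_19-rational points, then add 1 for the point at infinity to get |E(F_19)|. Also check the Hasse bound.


Affine points = {(1, 8), (1, 11), (2, 5), (2, 14), (3, 6), (3, 13), (5, 2), (5, 17), (6, 7), (6, 12), (7, 4), (7, 15), (8, 5), (8, 14), (9, 5), (9, 14), (13, 6), (13, 13), (14, 9), (14, 10), (15, 1), (15, 18), (16, 7), (16, 12)}; affine count = 24; |E(F_19)| = 25.

Discriminant check: Δ ∝ 4a³ + 27b² = 4·11³ + 27·14² = 4·1331 + 27·196 ≡ 14 (mod 19). Nonzero ⇒ E is nonsingular.
For each x ∈ F_19, compute rhs = x³ + 11·x + 14 mod 19, then count y ∈ F_19 with y² ≡ rhs.
  x = 0: rhs = 14, matching y values: none (0 points).
  x = 1: rhs = 7, matching y values: 8, 11 (2 points).
  x = 2: rhs = 6, matching y values: 5, 14 (2 points).
  x = 3: rhs = 17, matching y values: 6, 13 (2 points).
  x = 4: rhs = 8, matching y values: none (0 points).
  x = 5: rhs = 4, matching y values: 2, 17 (2 points).
  x = 6: rhs = 11, matching y values: 7, 12 (2 points).
  x = 7: rhs = 16, matching y values: 4, 15 (2 points).
  x = 8: rhs = 6, matching y values: 5, 14 (2 points).
  x = 9: rhs = 6, matching y values: 5, 14 (2 points).
  x = 10: rhs = 3, matching y values: none (0 points).
  x = 11: rhs = 3, matching y values: none (0 points).
  x = 12: rhs = 12, matching y values: none (0 points).
  x = 13: rhs = 17, matching y values: 6, 13 (2 points).
  x = 14: rhs = 5, matching y values: 9, 10 (2 points).
  x = 15: rhs = 1, matching y values: 1, 18 (2 points).
  x = 16: rhs = 11, matching y values: 7, 12 (2 points).
  x = 17: rhs = 3, matching y values: none (0 points).
  x = 18: rhs = 2, matching y values: none (0 points).
Total affine count: 24.
Full point count |E(F_19)| = 24 + 1 = 25.
Hasse bound: |25 − (19+1)| = |5| = 5 ≤ 2√19 ≈ 8.7178 ✓.


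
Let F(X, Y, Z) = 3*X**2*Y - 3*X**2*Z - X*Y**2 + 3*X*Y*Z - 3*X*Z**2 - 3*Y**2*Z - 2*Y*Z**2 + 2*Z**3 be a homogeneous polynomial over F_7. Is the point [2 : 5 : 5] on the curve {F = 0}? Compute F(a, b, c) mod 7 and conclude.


F(2,5,5) ≡ 2 (mod 7); P is NOT on the curve.

Evaluate F(2, 5, 5) term-by-term (mod 7).
  3*X**2*Y ↦ 3·4·5·1 = 60
  -3*X**2*Z ↦ -3·4·1·5 = -60
  -X*Y**2 ↦ -1·2·25·1 = -50
  3*X*Y*Z ↦ 3·2·5·5 = 150
  -3*X*Z**2 ↦ -3·2·1·25 = -150
  -3*Y**2*Z ↦ -3·1·25·5 = -375
  -2*Y*Z**2 ↦ -2·1·5·25 = -250
  2*Z**3 ↦ 2·1·1·125 = 250
Sum: F(2, 5, 5) = (60) + (-60) + (-50) + (150) + (-150) + (-375) + (-250) + (250) = -425.
Reducing mod 7: -425 ≡ 2 (mod 7).
Since F(a, b, c) ≡ 2 ≠ 0 (mod 7), P does NOT lie on the curve.


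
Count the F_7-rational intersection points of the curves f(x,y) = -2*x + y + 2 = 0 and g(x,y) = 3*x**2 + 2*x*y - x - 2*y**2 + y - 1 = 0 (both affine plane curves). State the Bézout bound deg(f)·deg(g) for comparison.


Common zeros: ∅; count = 0; Bézout bound = 2.

deg(f) = 1, deg(g) = 2, so Bézout bound = 2.
Scan x ∈ F_7. For each x, list the y ∈ F_7 with f(x, y) ≡ 0 and those with g(x, y) ≡ 0 (mod 7); the common zeros in that column are the intersection.
  x = 0: f ≡ 0 at y ∈ {5}; g ≡ 0 at y ∈ {2}; common: ∅.
  x = 1: f ≡ 0 at y ∈ {0}; g ≡ 0 at y ∈ ∅; common: ∅.
  x = 2: f ≡ 0 at y ∈ {2}; g ≡ 0 at y ∈ ∅; common: ∅.
  x = 3: f ≡ 0 at y ∈ {4}; g ≡ 0 at y ∈ {1, 6}; common: ∅.
  x = 4: f ≡ 0 at y ∈ {6}; g ≡ 0 at y ∈ ∅; common: ∅.
  x = 5: f ≡ 0 at y ∈ {1}; g ≡ 0 at y ∈ {3, 6}; common: ∅.
  x = 6: f ≡ 0 at y ∈ {3}; g ≡ 0 at y ∈ {1, 2}; common: ∅.
Collecting: common zeros = ∅, so the count is 0.
Comparison with the Bézout bound: 0 ≤ 2 = deg(f)·deg(g), as expected for curves with no common component (the affine F_7-count falls short of the bound because intersections may lie at infinity, over extension fields, or carry multiplicity).


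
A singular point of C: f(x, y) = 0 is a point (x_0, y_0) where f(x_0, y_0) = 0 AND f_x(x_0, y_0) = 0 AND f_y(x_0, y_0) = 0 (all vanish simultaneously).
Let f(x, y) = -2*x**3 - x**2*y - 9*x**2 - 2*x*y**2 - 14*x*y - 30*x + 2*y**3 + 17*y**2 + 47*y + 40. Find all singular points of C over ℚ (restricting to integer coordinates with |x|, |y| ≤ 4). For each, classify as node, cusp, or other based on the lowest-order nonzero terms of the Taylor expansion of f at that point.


Singular points: {(-1, -3)}; classification: cusp.

Compute partial derivatives:
  f_x = -6*x**2 - 2*x*y - 18*x - 2*y**2 - 14*y - 30.
  f_y = -x**2 - 4*x*y - 14*x + 6*y**2 + 34*y + 47.
Scan x_0 ∈ {−4, ..., 4}. For each x_0, f_y(x_0, y) is a polynomial in y; find its integer roots y ∈ {−4, ..., 4}, then test f_x and f at those candidates.
  x = -4: f_y(-4, y) = 6*y**2 + 50*y + 87; no integer root y with |y| ≤ 4.
  x = -3: f_y(-3, y) = 6*y**2 + 46*y + 80; no integer root y with |y| ≤ 4.
  x = -2: f_y(-2, y) = 6*y**2 + 42*y + 71; no integer root y with |y| ≤ 4.
  x = -1: f_y(-1, y) = 6*y**2 + 38*y + 60; vanishes at y ∈ {-3}. (-1, -3): f_x = 0, f = 0 — SINGULAR.
  x = 0: f_y(0, y) = 6*y**2 + 34*y + 47; no integer root y with |y| ≤ 4.
  x = 1: f_y(1, y) = 6*y**2 + 30*y + 32; no integer root y with |y| ≤ 4.
  x = 2: f_y(2, y) = 6*y**2 + 26*y + 15; no integer root y with |y| ≤ 4.
  x = 3: f_y(3, y) = 6*y**2 + 22*y - 4; no integer root y with |y| ≤ 4.
  x = 4: f_y(4, y) = 6*y**2 + 18*y - 25; no integer root y with |y| ≤ 4.
Only singular point on the grid: (-1, -3).
Classify: substitute x = -1 + u, y = -3 + v and expand: f = -2*u**3 - u**2*v - 2*u*v**2 + 2*v**3 + v**2.
No constant or linear terms (consistent with a singular point). Quadratic part: v**2. Cubic part: -2*u**3 - u**2*v - 2*u*v**2 + 2*v**3.
The quadratic part v**2 is a perfect square, so there is a single (double) tangent line v = 0, i.e. y = -3. Restricting the cubic part to that line (v = 0) leaves -2*u**3 ≠ 0, so f is not divisible by v and the branch is v² ≈ 2*u**3 to lowest order — this is a cusp.
Classification: cusp.
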